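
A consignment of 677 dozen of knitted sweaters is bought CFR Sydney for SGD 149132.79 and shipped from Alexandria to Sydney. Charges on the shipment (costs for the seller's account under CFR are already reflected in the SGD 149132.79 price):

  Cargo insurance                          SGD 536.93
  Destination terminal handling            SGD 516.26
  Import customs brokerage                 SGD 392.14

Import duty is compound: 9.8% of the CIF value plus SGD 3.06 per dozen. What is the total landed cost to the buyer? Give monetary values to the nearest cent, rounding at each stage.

Total landed cost: SGD 167317.37

CFR: the seller pays costs through ocean freight to the destination port, but not insurance.
CIF value = CFR price + insurance = 149132.79 + 536.93 = 149669.72
Ad valorem component: 149669.72 × 9.8% = 14667.63
Specific component: 677 × 3.06 = 2071.62
Import duty = 14667.63 + 2071.62 = 16739.25
Buyer bears: insurance 536.93 + destination terminal 516.26 + brokerage 392.14 + duty 16739.25 = 18184.58
Landed cost = invoice 149132.79 + 18184.58 = 167317.37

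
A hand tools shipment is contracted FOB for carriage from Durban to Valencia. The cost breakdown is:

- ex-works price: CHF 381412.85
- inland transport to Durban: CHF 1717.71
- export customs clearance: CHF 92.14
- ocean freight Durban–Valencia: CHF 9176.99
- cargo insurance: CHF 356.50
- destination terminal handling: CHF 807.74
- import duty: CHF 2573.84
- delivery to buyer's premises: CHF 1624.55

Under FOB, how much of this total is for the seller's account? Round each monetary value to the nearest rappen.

FOB: the seller bears costs until goods are on board at the origin port; the buyer bears freight, insurance and all costs thereafter.
Seller's account: goods 381412.85 + inland to port 1717.71 + export clearance 92.14 = 383222.70
Buyer's account: freight 9176.99 + insurance 356.50 + destination terminal 807.74 + duty 2573.84 + delivery 1624.55 = 14539.62

Seller's account: CHF 383222.70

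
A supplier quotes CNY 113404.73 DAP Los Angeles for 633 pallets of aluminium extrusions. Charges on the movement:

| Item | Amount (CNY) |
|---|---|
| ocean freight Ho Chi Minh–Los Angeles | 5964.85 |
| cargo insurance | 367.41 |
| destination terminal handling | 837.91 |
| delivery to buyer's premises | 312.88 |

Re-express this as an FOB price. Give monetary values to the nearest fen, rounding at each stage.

From DAP to FOB, the seller no longer bears: freight, insurance, destination terminal, delivery.
FOB price = 113404.73 − 5964.85 − 367.41 − 837.91 − 312.88 = 105921.68

FOB price: CNY 105921.68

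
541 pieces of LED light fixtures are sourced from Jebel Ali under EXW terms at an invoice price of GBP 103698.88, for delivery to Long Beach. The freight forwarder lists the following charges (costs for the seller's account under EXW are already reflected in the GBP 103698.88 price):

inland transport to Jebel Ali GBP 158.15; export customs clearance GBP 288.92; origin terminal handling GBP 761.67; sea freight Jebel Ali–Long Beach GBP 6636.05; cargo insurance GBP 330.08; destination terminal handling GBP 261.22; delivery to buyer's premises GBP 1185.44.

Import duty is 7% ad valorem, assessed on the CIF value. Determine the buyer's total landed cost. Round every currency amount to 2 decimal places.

Total landed cost: GBP 121151.57

EXW: the seller makes goods available at their premises; the buyer bears all onward costs.
CIF value = EXW price + inland to port + export clearance + origin terminal + freight + insurance = 103698.88 + 158.15 + 288.92 + 761.67 + 6636.05 + 330.08 = 111873.75
Import duty = 111873.75 × 7% = 7831.16
Buyer bears: inland to port 158.15 + export clearance 288.92 + origin terminal 761.67 + freight 6636.05 + insurance 330.08 + destination terminal 261.22 + delivery 1185.44 + duty 7831.16 = 17452.69
Landed cost = invoice 103698.88 + 17452.69 = 121151.57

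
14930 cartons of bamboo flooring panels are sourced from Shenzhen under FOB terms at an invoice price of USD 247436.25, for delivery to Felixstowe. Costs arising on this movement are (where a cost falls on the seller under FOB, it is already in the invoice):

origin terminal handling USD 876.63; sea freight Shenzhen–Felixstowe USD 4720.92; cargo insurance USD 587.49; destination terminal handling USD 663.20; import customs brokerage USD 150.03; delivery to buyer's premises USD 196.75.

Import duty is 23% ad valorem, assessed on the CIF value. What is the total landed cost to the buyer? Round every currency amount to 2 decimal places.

FOB: the seller bears costs until goods are on board at the origin port; the buyer bears freight, insurance and all costs thereafter.
Already in the invoice (seller's account under FOB): origin terminal — exclude.
CIF value = FOB price + freight + insurance = 247436.25 + 4720.92 + 587.49 = 252744.66
Import duty = 252744.66 × 23% = 58131.27
Buyer bears: freight 4720.92 + insurance 587.49 + destination terminal 663.20 + brokerage 150.03 + delivery 196.75 + duty 58131.27 = 64449.66
Landed cost = invoice 247436.25 + 64449.66 = 311885.91

Total landed cost: USD 311885.91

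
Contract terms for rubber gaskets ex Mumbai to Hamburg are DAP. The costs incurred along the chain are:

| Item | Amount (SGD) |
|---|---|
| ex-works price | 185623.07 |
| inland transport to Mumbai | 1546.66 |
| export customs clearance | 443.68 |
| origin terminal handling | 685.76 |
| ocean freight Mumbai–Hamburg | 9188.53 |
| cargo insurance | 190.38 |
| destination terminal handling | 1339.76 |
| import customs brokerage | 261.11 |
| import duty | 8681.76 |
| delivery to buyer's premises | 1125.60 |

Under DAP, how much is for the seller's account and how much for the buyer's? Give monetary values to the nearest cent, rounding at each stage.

Seller: SGD 200143.44; buyer: SGD 8942.87

DAP: the seller bears all costs to the named destination except import duty and clearance.
Seller's account: goods 185623.07 + inland to port 1546.66 + export clearance 443.68 + origin terminal 685.76 + freight 9188.53 + insurance 190.38 + destination terminal 1339.76 + delivery 1125.60 = 200143.44
Buyer's account: brokerage 261.11 + duty 8681.76 = 8942.87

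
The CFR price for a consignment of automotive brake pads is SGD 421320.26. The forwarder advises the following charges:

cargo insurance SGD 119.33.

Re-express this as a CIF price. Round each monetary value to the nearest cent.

From CFR to CIF, the seller additionally bears: insurance.
CIF price = 421320.26 + 119.33 = 421439.59

CIF price: SGD 421439.59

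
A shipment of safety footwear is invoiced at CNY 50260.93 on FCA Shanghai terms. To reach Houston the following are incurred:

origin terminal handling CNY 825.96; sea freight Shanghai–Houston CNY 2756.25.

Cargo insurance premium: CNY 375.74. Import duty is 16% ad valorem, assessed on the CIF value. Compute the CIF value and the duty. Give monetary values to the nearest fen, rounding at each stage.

CIF value: CNY 54218.88; import duty: CNY 8675.02

CIF = FCA price + pre-shipment costs + freight + insurance
CIF = 50260.93 + 825.96 + 2756.25 + 375.74 = 54218.88
Import duty = 54218.88 × 16% = 8675.02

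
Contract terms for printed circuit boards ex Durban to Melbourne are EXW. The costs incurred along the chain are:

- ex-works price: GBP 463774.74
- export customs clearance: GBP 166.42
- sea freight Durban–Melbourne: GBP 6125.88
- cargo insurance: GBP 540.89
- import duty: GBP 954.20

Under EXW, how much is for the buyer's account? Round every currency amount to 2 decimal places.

EXW: the seller makes goods available at their premises; the buyer bears all onward costs.
Seller's account: goods 463774.74 = 463774.74
Buyer's account: export clearance 166.42 + freight 6125.88 + insurance 540.89 + duty 954.20 = 7787.39

Buyer's account: GBP 7787.39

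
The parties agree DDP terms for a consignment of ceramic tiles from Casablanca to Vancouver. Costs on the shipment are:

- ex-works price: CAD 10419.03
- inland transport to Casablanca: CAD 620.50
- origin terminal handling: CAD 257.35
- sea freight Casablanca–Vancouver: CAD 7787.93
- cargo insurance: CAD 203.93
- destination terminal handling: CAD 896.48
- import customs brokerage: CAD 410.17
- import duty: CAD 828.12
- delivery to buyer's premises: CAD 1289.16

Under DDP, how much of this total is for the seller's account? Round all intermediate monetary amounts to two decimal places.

Seller's account: CAD 22712.67

DDP: the seller bears all costs including import duty.
Seller's account: goods 10419.03 + inland to port 620.50 + origin terminal 257.35 + freight 7787.93 + insurance 203.93 + destination terminal 896.48 + brokerage 410.17 + duty 828.12 + delivery 1289.16 = 22712.67
Buyer's account: 0.00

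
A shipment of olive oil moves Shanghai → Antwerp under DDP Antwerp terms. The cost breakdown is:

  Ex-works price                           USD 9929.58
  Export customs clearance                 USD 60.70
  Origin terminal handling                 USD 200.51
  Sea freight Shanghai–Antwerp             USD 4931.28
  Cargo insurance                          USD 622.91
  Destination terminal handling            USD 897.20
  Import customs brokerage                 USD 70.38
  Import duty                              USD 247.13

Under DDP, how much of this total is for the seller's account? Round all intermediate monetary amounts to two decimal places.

DDP: the seller bears all costs including import duty.
Seller's account: goods 9929.58 + export clearance 60.70 + origin terminal 200.51 + freight 4931.28 + insurance 622.91 + destination terminal 897.20 + brokerage 70.38 + duty 247.13 = 16959.69
Buyer's account: 0.00

Seller's account: USD 16959.69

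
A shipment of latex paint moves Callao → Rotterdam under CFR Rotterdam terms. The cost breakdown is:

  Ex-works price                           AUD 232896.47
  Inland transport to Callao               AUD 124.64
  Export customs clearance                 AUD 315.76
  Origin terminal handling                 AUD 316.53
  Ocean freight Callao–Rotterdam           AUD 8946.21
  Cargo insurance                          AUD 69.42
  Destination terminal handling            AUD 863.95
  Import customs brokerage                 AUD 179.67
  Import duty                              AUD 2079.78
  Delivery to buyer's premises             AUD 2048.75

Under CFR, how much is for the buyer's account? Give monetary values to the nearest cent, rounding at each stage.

Buyer's account: AUD 5241.57

CFR: the seller pays costs through ocean freight to the destination port, but not insurance.
Seller's account: goods 232896.47 + inland to port 124.64 + export clearance 315.76 + origin terminal 316.53 + freight 8946.21 = 242599.61
Buyer's account: insurance 69.42 + destination terminal 863.95 + brokerage 179.67 + duty 2079.78 + delivery 2048.75 = 5241.57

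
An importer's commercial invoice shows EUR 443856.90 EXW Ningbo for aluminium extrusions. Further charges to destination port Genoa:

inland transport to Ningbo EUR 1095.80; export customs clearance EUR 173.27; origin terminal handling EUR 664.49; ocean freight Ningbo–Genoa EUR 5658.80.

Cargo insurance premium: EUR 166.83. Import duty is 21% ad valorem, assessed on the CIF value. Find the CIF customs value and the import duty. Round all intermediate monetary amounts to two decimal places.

CIF = EXW price + pre-shipment costs + freight + insurance
CIF = 443856.90 + 1095.80 + 173.27 + 664.49 + 5658.80 + 166.83 = 451616.09
Import duty = 451616.09 × 21% = 94839.38

CIF value: EUR 451616.09; import duty: EUR 94839.38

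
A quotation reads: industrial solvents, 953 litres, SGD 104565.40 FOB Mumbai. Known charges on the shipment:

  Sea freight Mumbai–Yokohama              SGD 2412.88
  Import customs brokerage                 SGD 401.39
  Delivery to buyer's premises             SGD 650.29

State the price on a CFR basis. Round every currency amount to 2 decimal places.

CFR price: SGD 106978.28

Not relevant to the conversion: brokerage, delivery — on the buyer under both terms; not part of either seller's price.
From FOB to CFR, the seller additionally bears: freight.
CFR price = 104565.40 + 2412.88 = 106978.28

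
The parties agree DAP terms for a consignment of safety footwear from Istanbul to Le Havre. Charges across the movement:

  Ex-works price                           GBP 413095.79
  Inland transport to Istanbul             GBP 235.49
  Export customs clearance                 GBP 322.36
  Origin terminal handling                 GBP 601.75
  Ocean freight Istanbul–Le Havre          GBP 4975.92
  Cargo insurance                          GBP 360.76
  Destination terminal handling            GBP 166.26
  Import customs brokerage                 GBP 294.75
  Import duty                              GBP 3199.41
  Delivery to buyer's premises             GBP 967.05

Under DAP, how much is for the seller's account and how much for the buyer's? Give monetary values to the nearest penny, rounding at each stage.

Seller: GBP 420725.38; buyer: GBP 3494.16

DAP: the seller bears all costs to the named destination except import duty and clearance.
Seller's account: goods 413095.79 + inland to port 235.49 + export clearance 322.36 + origin terminal 601.75 + freight 4975.92 + insurance 360.76 + destination terminal 166.26 + delivery 967.05 = 420725.38
Buyer's account: brokerage 294.75 + duty 3199.41 = 3494.16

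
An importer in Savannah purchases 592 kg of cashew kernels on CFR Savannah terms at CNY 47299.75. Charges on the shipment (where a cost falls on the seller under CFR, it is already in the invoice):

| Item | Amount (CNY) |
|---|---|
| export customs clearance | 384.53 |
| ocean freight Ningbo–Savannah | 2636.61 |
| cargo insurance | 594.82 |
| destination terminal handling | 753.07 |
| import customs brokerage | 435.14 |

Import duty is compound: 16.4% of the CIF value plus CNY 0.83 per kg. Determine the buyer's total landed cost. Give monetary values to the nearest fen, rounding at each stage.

CFR: the seller pays costs through ocean freight to the destination port, but not insurance.
Already in the invoice (seller's account under CFR): export clearance, freight — exclude.
CIF value = CFR price + insurance = 47299.75 + 594.82 = 47894.57
Ad valorem component: 47894.57 × 16.4% = 7854.71
Specific component: 592 × 0.83 = 491.36
Import duty = 7854.71 + 491.36 = 8346.07
Buyer bears: insurance 594.82 + destination terminal 753.07 + brokerage 435.14 + duty 8346.07 = 10129.10
Landed cost = invoice 47299.75 + 10129.10 = 57428.85

Total landed cost: CNY 57428.85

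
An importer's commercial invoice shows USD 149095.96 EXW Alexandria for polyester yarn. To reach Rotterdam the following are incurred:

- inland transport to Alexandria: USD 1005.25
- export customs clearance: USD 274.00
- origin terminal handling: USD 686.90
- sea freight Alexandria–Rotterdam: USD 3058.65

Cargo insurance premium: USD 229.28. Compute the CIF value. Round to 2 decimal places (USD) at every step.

CIF value: USD 154350.04

CIF = EXW price + pre-shipment costs + freight + insurance
CIF = 149095.96 + 1005.25 + 274.00 + 686.90 + 3058.65 + 229.28 = 154350.04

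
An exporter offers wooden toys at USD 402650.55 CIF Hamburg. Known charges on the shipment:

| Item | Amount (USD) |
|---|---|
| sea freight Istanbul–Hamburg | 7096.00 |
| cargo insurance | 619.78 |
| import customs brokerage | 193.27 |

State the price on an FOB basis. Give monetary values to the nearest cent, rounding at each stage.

Not relevant to the conversion: brokerage — on the buyer under both terms; not part of either seller's price.
From CIF to FOB, the seller no longer bears: freight, insurance.
FOB price = 402650.55 − 7096.00 − 619.78 = 394934.77

FOB price: USD 394934.77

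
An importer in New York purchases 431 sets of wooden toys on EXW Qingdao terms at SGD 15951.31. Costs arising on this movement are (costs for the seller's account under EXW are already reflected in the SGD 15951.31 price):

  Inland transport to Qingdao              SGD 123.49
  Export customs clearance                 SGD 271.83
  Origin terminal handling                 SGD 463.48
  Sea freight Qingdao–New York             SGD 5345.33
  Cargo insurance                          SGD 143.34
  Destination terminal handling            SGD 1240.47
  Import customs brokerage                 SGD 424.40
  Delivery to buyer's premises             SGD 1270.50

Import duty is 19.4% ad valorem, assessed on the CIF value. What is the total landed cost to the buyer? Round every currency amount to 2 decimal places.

Total landed cost: SGD 29560.11

EXW: the seller makes goods available at their premises; the buyer bears all onward costs.
CIF value = EXW price + inland to port + export clearance + origin terminal + freight + insurance = 15951.31 + 123.49 + 271.83 + 463.48 + 5345.33 + 143.34 = 22298.78
Import duty = 22298.78 × 19.4% = 4325.96
Buyer bears: inland to port 123.49 + export clearance 271.83 + origin terminal 463.48 + freight 5345.33 + insurance 143.34 + destination terminal 1240.47 + brokerage 424.40 + delivery 1270.50 + duty 4325.96 = 13608.80
Landed cost = invoice 15951.31 + 13608.80 = 29560.11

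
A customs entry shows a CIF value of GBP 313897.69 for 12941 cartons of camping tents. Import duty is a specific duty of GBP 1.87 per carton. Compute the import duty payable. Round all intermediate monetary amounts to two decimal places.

Import duty = 12941 × 1.87 = 24199.67

Import duty: GBP 24199.67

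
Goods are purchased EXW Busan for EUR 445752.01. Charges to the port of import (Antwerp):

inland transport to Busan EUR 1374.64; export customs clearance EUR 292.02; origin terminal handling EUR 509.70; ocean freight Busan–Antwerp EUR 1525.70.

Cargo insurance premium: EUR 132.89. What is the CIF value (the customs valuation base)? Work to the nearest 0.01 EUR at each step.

CIF = EXW price + pre-shipment costs + freight + insurance
CIF = 445752.01 + 1374.64 + 292.02 + 509.70 + 1525.70 + 132.89 = 449586.96

CIF value: EUR 449586.96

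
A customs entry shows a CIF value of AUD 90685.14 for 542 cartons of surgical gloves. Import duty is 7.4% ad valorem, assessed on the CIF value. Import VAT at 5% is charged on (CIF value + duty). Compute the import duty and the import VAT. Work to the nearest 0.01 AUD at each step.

Import duty: AUD 6710.70; import VAT: AUD 4869.79

Import duty = 90685.14 × 7.4% = 6710.70
VAT base = CIF + duty = 90685.14 + 6710.70 = 97395.84
Import VAT = 97395.84 × 5% = 4869.79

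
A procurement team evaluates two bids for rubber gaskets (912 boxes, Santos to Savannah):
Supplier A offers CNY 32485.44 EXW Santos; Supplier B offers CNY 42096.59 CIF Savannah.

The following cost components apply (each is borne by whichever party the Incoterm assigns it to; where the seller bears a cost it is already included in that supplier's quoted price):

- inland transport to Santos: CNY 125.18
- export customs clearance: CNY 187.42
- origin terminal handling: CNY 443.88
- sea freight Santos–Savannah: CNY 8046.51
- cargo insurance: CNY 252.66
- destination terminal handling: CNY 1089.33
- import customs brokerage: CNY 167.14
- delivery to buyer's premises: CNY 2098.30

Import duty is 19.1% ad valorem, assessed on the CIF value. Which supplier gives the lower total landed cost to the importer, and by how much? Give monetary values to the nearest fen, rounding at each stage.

Supplier A is cheaper by CNY 661.60

Supplier A (EXW):
CIF value = EXW price + inland to port + export clearance + origin terminal + freight + insurance = 32485.44 + 125.18 + 187.42 + 443.88 + 8046.51 + 252.66 = 41541.09
Import duty = 41541.09 × 19.1% = 7934.35
Buyer bears (A): 125.18 + 187.42 + 443.88 + 8046.51 + 252.66 + 1089.33 + 167.14 + 2098.30 = 12410.42
Landed cost (A) = invoice 32485.44 + 12410.42 + duty 7934.35 = 52830.21
Supplier B (CIF):
The CIF price already equals the CIF value: 42096.59
Import duty = 42096.59 × 19.1% = 8040.45
Buyer bears (B): 1089.33 + 167.14 + 2098.30 = 3354.77
Landed cost (B) = invoice 42096.59 + 3354.77 + duty 8040.45 = 53491.81
Difference = |52830.21 − 53491.81| = 661.60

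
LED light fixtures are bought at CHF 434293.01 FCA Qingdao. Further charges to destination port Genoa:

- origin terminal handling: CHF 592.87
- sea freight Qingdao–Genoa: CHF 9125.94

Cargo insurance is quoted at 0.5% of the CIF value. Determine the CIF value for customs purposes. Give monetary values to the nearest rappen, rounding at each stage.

Let C be the CIF value. C = FCA price + pre-shipment costs + freight + 0.5% × C
C − 0.5% × C = 434293.01 + 592.87 + 9125.94
0.995 × C = 444011.82
C = 444011.82 / 0.995 = 446243.04
Insurance premium = 0.5% × 446243.04 = 2231.22

CIF value: CHF 446243.04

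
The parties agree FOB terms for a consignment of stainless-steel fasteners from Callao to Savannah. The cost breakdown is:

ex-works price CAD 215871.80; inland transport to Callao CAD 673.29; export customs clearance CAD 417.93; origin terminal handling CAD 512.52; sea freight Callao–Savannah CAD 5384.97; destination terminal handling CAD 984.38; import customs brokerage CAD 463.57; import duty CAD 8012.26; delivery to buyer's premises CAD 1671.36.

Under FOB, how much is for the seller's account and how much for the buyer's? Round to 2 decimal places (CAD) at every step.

FOB: the seller bears costs until goods are on board at the origin port; the buyer bears freight, insurance and all costs thereafter.
Seller's account: goods 215871.80 + inland to port 673.29 + export clearance 417.93 + origin terminal 512.52 = 217475.54
Buyer's account: freight 5384.97 + destination terminal 984.38 + brokerage 463.57 + duty 8012.26 + delivery 1671.36 = 16516.54

Seller: CAD 217475.54; buyer: CAD 16516.54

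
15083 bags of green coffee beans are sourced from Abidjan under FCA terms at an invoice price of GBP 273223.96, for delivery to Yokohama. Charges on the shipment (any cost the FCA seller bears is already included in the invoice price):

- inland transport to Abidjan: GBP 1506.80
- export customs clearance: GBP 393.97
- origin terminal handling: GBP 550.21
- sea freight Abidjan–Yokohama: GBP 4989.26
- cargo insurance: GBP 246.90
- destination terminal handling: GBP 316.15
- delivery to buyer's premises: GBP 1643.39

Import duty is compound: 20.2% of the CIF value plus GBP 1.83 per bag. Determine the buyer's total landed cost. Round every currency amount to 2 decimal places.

FCA: the seller delivers export-cleared goods to the carrier; the buyer bears costs from that point.
Already in the invoice (seller's account under FCA): inland to port, export clearance — exclude.
CIF value = FCA price + origin terminal + freight + insurance = 273223.96 + 550.21 + 4989.26 + 246.90 = 279010.33
Ad valorem component: 279010.33 × 20.2% = 56360.09
Specific component: 15083 × 1.83 = 27601.89
Import duty = 56360.09 + 27601.89 = 83961.98
Buyer bears: origin terminal 550.21 + freight 4989.26 + insurance 246.90 + destination terminal 316.15 + delivery 1643.39 + duty 83961.98 = 91707.89
Landed cost = invoice 273223.96 + 91707.89 = 364931.85

Total landed cost: GBP 364931.85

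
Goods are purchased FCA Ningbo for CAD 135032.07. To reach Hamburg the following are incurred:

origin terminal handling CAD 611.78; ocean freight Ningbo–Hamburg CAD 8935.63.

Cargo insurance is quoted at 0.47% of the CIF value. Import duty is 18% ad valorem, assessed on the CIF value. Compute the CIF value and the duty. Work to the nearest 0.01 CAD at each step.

CIF value: CAD 145262.21; import duty: CAD 26147.20

Let C be the CIF value. C = FCA price + pre-shipment costs + freight + 0.47% × C
C − 0.47% × C = 135032.07 + 611.78 + 8935.63
0.9953 × C = 144579.48
C = 144579.48 / 0.9953 = 145262.21
Insurance premium = 0.47% × 145262.21 = 682.73
Import duty = 145262.21 × 18% = 26147.20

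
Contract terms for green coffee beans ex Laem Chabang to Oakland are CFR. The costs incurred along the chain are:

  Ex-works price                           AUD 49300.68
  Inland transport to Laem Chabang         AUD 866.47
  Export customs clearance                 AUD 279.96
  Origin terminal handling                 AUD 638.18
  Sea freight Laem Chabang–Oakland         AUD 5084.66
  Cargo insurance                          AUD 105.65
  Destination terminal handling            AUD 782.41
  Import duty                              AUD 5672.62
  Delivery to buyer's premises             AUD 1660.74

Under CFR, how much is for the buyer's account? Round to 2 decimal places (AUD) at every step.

CFR: the seller pays costs through ocean freight to the destination port, but not insurance.
Seller's account: goods 49300.68 + inland to port 866.47 + export clearance 279.96 + origin terminal 638.18 + freight 5084.66 = 56169.95
Buyer's account: insurance 105.65 + destination terminal 782.41 + duty 5672.62 + delivery 1660.74 = 8221.42

Buyer's account: AUD 8221.42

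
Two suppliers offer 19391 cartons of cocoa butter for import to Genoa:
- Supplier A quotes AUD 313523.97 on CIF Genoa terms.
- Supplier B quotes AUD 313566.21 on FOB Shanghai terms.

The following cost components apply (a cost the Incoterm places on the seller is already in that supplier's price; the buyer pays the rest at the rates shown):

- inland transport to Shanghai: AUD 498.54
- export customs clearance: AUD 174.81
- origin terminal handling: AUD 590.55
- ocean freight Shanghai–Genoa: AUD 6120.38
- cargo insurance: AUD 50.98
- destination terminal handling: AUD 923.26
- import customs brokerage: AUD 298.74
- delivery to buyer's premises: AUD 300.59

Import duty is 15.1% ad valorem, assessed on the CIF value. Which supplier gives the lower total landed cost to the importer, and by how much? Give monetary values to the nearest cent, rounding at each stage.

Supplier A is cheaper by AUD 7151.85

Supplier A (CIF):
The CIF price already equals the CIF value: 313523.97
Import duty = 313523.97 × 15.1% = 47342.12
Buyer bears (A): 923.26 + 298.74 + 300.59 = 1522.59
Landed cost (A) = invoice 313523.97 + 1522.59 + duty 47342.12 = 362388.68
Supplier B (FOB):
CIF value = FOB price + freight + insurance = 313566.21 + 6120.38 + 50.98 = 319737.57
Import duty = 319737.57 × 15.1% = 48280.37
Buyer bears (B): 6120.38 + 50.98 + 923.26 + 298.74 + 300.59 = 7693.95
Landed cost (B) = invoice 313566.21 + 7693.95 + duty 48280.37 = 369540.53
Difference = |362388.68 − 369540.53| = 7151.85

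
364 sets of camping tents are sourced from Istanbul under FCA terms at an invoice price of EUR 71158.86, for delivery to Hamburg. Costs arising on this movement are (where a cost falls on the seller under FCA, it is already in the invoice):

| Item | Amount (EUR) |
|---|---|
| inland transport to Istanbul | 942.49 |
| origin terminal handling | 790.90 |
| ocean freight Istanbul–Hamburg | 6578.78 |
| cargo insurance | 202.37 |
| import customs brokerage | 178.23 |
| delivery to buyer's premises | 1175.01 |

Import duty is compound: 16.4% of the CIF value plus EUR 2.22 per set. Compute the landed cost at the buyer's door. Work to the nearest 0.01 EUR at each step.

Total landed cost: EUR 93804.10

FCA: the seller delivers export-cleared goods to the carrier; the buyer bears costs from that point.
Already in the invoice (seller's account under FCA): inland to port — exclude.
CIF value = FCA price + origin terminal + freight + insurance = 71158.86 + 790.90 + 6578.78 + 202.37 = 78730.91
Ad valorem component: 78730.91 × 16.4% = 12911.87
Specific component: 364 × 2.22 = 808.08
Import duty = 12911.87 + 808.08 = 13719.95
Buyer bears: origin terminal 790.90 + freight 6578.78 + insurance 202.37 + brokerage 178.23 + delivery 1175.01 + duty 13719.95 = 22645.24
Landed cost = invoice 71158.86 + 22645.24 = 93804.10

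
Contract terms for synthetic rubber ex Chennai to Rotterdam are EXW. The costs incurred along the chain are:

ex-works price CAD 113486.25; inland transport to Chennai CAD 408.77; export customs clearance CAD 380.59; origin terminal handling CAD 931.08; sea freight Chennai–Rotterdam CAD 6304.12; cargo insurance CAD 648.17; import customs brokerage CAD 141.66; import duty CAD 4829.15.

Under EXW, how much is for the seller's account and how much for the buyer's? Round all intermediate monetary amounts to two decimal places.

Seller: CAD 113486.25; buyer: CAD 13643.54

EXW: the seller makes goods available at their premises; the buyer bears all onward costs.
Seller's account: goods 113486.25 = 113486.25
Buyer's account: inland to port 408.77 + export clearance 380.59 + origin terminal 931.08 + freight 6304.12 + insurance 648.17 + brokerage 141.66 + duty 4829.15 = 13643.54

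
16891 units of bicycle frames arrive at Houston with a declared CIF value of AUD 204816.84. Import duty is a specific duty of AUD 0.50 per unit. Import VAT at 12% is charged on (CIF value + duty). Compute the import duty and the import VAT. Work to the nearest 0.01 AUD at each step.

Import duty = 16891 × 0.50 = 8445.50
VAT base = CIF + duty = 204816.84 + 8445.50 = 213262.34
Import VAT = 213262.34 × 12% = 25591.48

Import duty: AUD 8445.50; import VAT: AUD 25591.48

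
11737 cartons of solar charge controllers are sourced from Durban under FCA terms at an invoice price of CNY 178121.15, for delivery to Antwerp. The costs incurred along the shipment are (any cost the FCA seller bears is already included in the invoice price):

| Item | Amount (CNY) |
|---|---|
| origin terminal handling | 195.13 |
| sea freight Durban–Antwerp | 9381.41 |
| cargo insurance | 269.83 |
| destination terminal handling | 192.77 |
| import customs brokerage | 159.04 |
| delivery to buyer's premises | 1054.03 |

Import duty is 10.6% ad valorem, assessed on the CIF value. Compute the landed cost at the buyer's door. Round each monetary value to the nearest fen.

Total landed cost: CNY 209297.92

FCA: the seller delivers export-cleared goods to the carrier; the buyer bears costs from that point.
CIF value = FCA price + origin terminal + freight + insurance = 178121.15 + 195.13 + 9381.41 + 269.83 = 187967.52
Import duty = 187967.52 × 10.6% = 19924.56
Buyer bears: origin terminal 195.13 + freight 9381.41 + insurance 269.83 + destination terminal 192.77 + brokerage 159.04 + delivery 1054.03 + duty 19924.56 = 31176.77
Landed cost = invoice 178121.15 + 31176.77 = 209297.92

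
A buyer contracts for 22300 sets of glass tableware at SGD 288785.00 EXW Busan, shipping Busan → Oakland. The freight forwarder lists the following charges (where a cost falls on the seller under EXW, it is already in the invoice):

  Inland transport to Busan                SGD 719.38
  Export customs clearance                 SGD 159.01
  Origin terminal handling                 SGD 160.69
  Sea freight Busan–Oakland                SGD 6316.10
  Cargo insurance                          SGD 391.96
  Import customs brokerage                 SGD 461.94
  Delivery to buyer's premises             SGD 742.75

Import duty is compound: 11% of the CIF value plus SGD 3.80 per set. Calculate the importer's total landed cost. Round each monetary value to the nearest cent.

Total landed cost: SGD 415095.37

EXW: the seller makes goods available at their premises; the buyer bears all onward costs.
CIF value = EXW price + inland to port + export clearance + origin terminal + freight + insurance = 288785.00 + 719.38 + 159.01 + 160.69 + 6316.10 + 391.96 = 296532.14
Ad valorem component: 296532.14 × 11% = 32618.54
Specific component: 22300 × 3.80 = 84740.00
Import duty = 32618.54 + 84740.00 = 117358.54
Buyer bears: inland to port 719.38 + export clearance 159.01 + origin terminal 160.69 + freight 6316.10 + insurance 391.96 + brokerage 461.94 + delivery 742.75 + duty 117358.54 = 126310.37
Landed cost = invoice 288785.00 + 126310.37 = 415095.37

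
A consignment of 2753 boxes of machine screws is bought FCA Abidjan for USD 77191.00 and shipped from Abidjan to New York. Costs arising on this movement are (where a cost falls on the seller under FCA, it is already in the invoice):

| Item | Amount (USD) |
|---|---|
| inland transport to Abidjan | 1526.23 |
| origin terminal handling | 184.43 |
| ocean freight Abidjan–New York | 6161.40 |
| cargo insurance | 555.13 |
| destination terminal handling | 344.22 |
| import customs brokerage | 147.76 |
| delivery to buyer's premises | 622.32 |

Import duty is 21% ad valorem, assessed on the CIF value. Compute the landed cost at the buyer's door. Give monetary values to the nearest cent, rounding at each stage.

FCA: the seller delivers export-cleared goods to the carrier; the buyer bears costs from that point.
Already in the invoice (seller's account under FCA): inland to port — exclude.
CIF value = FCA price + origin terminal + freight + insurance = 77191.00 + 184.43 + 6161.40 + 555.13 = 84091.96
Import duty = 84091.96 × 21% = 17659.31
Buyer bears: origin terminal 184.43 + freight 6161.40 + insurance 555.13 + destination terminal 344.22 + brokerage 147.76 + delivery 622.32 + duty 17659.31 = 25674.57
Landed cost = invoice 77191.00 + 25674.57 = 102865.57

Total landed cost: USD 102865.57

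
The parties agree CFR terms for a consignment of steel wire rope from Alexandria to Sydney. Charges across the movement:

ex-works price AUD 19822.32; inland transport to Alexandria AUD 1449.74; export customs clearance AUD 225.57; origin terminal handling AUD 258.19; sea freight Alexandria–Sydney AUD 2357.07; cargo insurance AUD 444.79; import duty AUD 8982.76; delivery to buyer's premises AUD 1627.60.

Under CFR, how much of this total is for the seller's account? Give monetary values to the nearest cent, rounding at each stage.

CFR: the seller pays costs through ocean freight to the destination port, but not insurance.
Seller's account: goods 19822.32 + inland to port 1449.74 + export clearance 225.57 + origin terminal 258.19 + freight 2357.07 = 24112.89
Buyer's account: insurance 444.79 + duty 8982.76 + delivery 1627.60 = 11055.15

Seller's account: AUD 24112.89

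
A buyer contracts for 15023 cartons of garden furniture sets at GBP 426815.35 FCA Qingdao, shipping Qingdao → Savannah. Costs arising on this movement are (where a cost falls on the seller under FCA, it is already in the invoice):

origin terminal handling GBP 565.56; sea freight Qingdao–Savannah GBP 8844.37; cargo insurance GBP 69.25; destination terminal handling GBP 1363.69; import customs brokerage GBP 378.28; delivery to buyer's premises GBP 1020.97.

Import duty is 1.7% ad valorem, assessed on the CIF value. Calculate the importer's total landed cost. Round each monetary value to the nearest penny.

FCA: the seller delivers export-cleared goods to the carrier; the buyer bears costs from that point.
CIF value = FCA price + origin terminal + freight + insurance = 426815.35 + 565.56 + 8844.37 + 69.25 = 436294.53
Import duty = 436294.53 × 1.7% = 7417.01
Buyer bears: origin terminal 565.56 + freight 8844.37 + insurance 69.25 + destination terminal 1363.69 + brokerage 378.28 + delivery 1020.97 + duty 7417.01 = 19659.13
Landed cost = invoice 426815.35 + 19659.13 = 446474.48

Total landed cost: GBP 446474.48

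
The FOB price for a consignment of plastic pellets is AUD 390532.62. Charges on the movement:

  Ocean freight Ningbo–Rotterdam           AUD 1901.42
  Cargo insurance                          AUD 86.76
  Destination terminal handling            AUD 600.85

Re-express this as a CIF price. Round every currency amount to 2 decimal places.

Not relevant to the conversion: destination terminal — on the buyer under both terms; not part of either seller's price.
From FOB to CIF, the seller additionally bears: freight, insurance.
CIF price = 390532.62 + 1901.42 + 86.76 = 392520.80

CIF price: AUD 392520.80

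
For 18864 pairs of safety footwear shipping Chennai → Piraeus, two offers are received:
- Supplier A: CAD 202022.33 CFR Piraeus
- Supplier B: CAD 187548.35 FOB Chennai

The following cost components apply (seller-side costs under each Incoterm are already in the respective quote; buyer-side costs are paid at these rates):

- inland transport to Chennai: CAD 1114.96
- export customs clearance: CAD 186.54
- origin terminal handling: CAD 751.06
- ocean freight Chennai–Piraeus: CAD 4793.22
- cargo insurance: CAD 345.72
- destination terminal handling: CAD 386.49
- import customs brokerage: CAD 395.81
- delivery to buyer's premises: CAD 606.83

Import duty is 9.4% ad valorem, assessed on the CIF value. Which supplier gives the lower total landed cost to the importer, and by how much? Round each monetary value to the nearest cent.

Supplier B is cheaper by CAD 10590.75

Supplier A (CFR):
CIF value = CFR price + insurance = 202022.33 + 345.72 = 202368.05
Import duty = 202368.05 × 9.4% = 19022.60
Buyer bears (A): 345.72 + 386.49 + 395.81 + 606.83 = 1734.85
Landed cost (A) = invoice 202022.33 + 1734.85 + duty 19022.60 = 222779.78
Supplier B (FOB):
CIF value = FOB price + freight + insurance = 187548.35 + 4793.22 + 345.72 = 192687.29
Import duty = 192687.29 × 9.4% = 18112.61
Buyer bears (B): 4793.22 + 345.72 + 386.49 + 395.81 + 606.83 = 6528.07
Landed cost (B) = invoice 187548.35 + 6528.07 + duty 18112.61 = 212189.03
Difference = |222779.78 − 212189.03| = 10590.75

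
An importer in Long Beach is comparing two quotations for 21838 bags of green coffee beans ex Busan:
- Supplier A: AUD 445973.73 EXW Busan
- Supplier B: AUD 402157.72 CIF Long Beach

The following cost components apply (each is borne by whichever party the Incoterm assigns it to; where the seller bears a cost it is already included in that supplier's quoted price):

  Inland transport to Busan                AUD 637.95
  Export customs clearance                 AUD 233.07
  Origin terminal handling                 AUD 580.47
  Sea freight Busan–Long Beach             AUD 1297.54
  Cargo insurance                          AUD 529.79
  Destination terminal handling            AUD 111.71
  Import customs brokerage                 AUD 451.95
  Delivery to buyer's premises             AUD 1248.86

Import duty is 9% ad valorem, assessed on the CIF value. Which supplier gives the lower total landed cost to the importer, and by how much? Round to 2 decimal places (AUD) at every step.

Supplier A (EXW):
CIF value = EXW price + inland to port + export clearance + origin terminal + freight + insurance = 445973.73 + 637.95 + 233.07 + 580.47 + 1297.54 + 529.79 = 449252.55
Import duty = 449252.55 × 9% = 40432.73
Buyer bears (A): 637.95 + 233.07 + 580.47 + 1297.54 + 529.79 + 111.71 + 451.95 + 1248.86 = 5091.34
Landed cost (A) = invoice 445973.73 + 5091.34 + duty 40432.73 = 491497.80
Supplier B (CIF):
The CIF price already equals the CIF value: 402157.72
Import duty = 402157.72 × 9% = 36194.19
Buyer bears (B): 111.71 + 451.95 + 1248.86 = 1812.52
Landed cost (B) = invoice 402157.72 + 1812.52 + duty 36194.19 = 440164.43
Difference = |491497.80 − 440164.43| = 51333.37

Supplier B is cheaper by AUD 51333.37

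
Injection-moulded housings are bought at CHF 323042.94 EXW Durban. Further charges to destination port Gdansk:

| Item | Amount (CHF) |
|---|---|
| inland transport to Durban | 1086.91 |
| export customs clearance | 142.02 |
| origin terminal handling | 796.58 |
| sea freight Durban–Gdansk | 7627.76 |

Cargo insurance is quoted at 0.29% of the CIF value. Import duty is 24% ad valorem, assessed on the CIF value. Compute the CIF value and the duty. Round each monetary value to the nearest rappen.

CIF value: CHF 333663.84; import duty: CHF 80079.32

Let C be the CIF value. C = EXW price + pre-shipment costs + freight + 0.29% × C
C − 0.29% × C = 323042.94 + 1086.91 + 142.02 + 796.58 + 7627.76
0.9971 × C = 332696.21
C = 332696.21 / 0.9971 = 333663.84
Insurance premium = 0.29% × 333663.84 = 967.63
Import duty = 333663.84 × 24% = 80079.32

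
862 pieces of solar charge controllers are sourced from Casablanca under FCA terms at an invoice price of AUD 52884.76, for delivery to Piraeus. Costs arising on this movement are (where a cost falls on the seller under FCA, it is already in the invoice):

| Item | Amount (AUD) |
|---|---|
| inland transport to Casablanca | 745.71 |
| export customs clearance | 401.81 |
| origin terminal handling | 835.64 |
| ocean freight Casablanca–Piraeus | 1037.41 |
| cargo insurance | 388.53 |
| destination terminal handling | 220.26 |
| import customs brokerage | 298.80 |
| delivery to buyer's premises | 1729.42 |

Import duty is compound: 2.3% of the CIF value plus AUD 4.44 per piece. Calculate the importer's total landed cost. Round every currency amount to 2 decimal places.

FCA: the seller delivers export-cleared goods to the carrier; the buyer bears costs from that point.
Already in the invoice (seller's account under FCA): inland to port, export clearance — exclude.
CIF value = FCA price + origin terminal + freight + insurance = 52884.76 + 835.64 + 1037.41 + 388.53 = 55146.34
Ad valorem component: 55146.34 × 2.3% = 1268.37
Specific component: 862 × 4.44 = 3827.28
Import duty = 1268.37 + 3827.28 = 5095.65
Buyer bears: origin terminal 835.64 + freight 1037.41 + insurance 388.53 + destination terminal 220.26 + brokerage 298.80 + delivery 1729.42 + duty 5095.65 = 9605.71
Landed cost = invoice 52884.76 + 9605.71 = 62490.47

Total landed cost: AUD 62490.47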